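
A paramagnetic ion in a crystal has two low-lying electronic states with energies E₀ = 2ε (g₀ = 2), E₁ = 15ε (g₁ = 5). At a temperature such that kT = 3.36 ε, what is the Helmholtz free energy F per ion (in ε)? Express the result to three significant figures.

Eᵢ/kT = 0.59524, 4.4643.
Z = Σ gᵢe^(−Eᵢ/kT) = 2·e^(−0.59524) + 5·e^(−4.4643) = 1.1029 + 0.057564 = 1.1605.
F = −kT ln Z = −3.36 × ln(1.1605) = −3.36 × 0.14885 = -0.500 ε.

-0.500 ε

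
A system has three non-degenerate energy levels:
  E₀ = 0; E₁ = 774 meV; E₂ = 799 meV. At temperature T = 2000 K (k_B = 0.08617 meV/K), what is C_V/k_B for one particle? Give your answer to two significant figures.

k_BT = 0.08617 × 2000 K = 172.3 meV.
Eᵢ/kT = 0, 4.492, 4.637.
Z = Σ e^(−Eᵢ/kT) = e^(−0) + e^(−4.492) + e^(−4.637) = 1.000 + 0.01120 + 0.009687 = 1.021.
⟨E⟩ = 16.07 meV, ⟨E²⟩ = 12630 meV².
C_V/k_B = (⟨E²⟩ − ⟨E⟩²)/(kT)² = (12630 − 258.2)/29690 = 0.42.

0.42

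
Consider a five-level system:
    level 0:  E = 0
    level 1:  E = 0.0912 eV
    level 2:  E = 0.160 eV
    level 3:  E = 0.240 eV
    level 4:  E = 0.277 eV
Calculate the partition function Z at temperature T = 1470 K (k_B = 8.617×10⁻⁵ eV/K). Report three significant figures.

k_BT = 8.617×10⁻⁵ × 1470 K = 0.12667 eV.
Eᵢ/kT = 0, 0.71998, 1.2631, 1.8947, 2.1868.
Z = Σ e^(−Eᵢ/kT) = e^(−0) + e^(−0.71998) + e^(−1.2631) + e^(−1.8947) + e^(−2.1868) = 1.0000 + 0.48676 + 0.28278 + 0.15036 + 0.11228 = 2.0322.

Z = 2.03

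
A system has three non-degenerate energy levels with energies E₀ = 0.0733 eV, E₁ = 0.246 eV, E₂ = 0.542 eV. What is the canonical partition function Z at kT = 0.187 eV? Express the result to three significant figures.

Eᵢ/kT = 0.39198, 1.3155, 2.8984.
Z = Σ e^(−Eᵢ/kT) = e^(−0.39198) + e^(−1.3155) + e^(−2.8984) = 0.67572 + 0.26834 + 0.055111 = 0.99917.

Z = 0.999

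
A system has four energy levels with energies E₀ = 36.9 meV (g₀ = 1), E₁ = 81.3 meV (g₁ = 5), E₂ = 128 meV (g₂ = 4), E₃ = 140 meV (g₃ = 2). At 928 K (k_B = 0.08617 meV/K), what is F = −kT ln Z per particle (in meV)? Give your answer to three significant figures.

k_BT = 0.08617 × 928 K = 79.966 meV.
Eᵢ/kT = 0.46145, 1.0167, 1.6007, 1.7507.
Z = Σ gᵢe^(−Eᵢ/kT) = 1·e^(−0.46145) + 5·e^(−1.0167) + 4·e^(−1.6007) + 2·e^(−1.7507) = 0.63037 + 1.8089 + 0.80702 + 0.34730 = 3.5936.
F = −kT ln Z = −79.966 × ln(3.5936) = −79.966 × 1.2792 = -102 meV.

-102 meV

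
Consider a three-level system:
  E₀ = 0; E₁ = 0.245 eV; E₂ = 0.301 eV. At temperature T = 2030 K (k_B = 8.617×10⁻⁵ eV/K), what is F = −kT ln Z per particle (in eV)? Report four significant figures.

-0.06200 eV

k_BT = 8.617×10⁻⁵ × 2030 K = 0.174925 eV.
Eᵢ/kT = 0, 1.40060, 1.72074.
Z = Σ e^(−Eᵢ/kT) = e^(−0) + e^(−1.40060) + e^(−1.72074) = 1.00000 + 0.246449 + 0.178934 = 1.42538.
F = −kT ln Z = −0.174925 × ln(1.42538) = −0.174925 × 0.354438 = -0.06200 eV.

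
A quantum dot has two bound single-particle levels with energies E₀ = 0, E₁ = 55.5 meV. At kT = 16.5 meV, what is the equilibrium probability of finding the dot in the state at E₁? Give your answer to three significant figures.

0.0335

Eᵢ/kT = 0, 3.3636.
Z = Σ e^(−Eᵢ/kT) = e^(−0) + e^(−3.3636) = 1.0000 + 0.034610 = 1.0346.
P₁ = e^(−E₁/kT) / Z = 0.034610/1.0346 = 0.0335.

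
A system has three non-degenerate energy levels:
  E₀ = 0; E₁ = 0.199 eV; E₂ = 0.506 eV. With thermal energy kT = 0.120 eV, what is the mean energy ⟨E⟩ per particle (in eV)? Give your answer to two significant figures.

0.038 eV

Eᵢ/kT = 0, 1.658, 4.217.
Z = Σ e^(−Eᵢ/kT) = e^(−0) + e^(−1.658) + e^(−4.217) = 1.000 + 0.1905 + 0.01474 = 1.205.
⟨E⟩ = Σ Eᵢ e^(−Eᵢ/kT) / Z = (0·1.000 + 0.199·0.1905 + 0.506·0.01474) / 1.205 = 0.038 eV.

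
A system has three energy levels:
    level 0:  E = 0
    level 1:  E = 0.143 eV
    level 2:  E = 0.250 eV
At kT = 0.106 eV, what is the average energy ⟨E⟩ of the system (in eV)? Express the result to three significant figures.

Eᵢ/kT = 0, 1.3491, 2.3585.
Z = Σ e^(−Eᵢ/kT) = e^(−0) + e^(−1.3491) + e^(−2.3585) = 1.0000 + 0.25947 + 0.094562 = 1.3540.
⟨E⟩ = Σ Eᵢ e^(−Eᵢ/kT) / Z = (0·1.0000 + 0.143·0.25947 + 0.250·0.094562) / 1.3540 = 0.0449 eV.

0.0449 eV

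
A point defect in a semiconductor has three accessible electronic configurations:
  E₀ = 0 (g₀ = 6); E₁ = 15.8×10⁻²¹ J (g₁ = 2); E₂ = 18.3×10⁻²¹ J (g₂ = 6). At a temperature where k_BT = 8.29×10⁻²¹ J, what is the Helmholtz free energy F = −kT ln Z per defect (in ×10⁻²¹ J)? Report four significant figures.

-16.08 ×10⁻²¹ J

Eᵢ/kT = 0, 1.90591, 2.20748.
Z = Σ gᵢe^(−Eᵢ/kT) = 6·e^(−0) + 2·e^(−1.90591) + 6·e^(−2.20748) = 6.00000 + 0.297375 + 0.659865 = 6.95724.
F = −kT ln Z = −8.29 × ln(6.95724) = −8.29 × 1.93978 = -16.08 ×10⁻²¹ J.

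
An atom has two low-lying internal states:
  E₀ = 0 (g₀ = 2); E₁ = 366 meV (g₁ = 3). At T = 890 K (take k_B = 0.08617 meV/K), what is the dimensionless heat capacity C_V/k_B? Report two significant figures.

0.28

k_BT = 0.08617 × 890 K = 76.69 meV.
Eᵢ/kT = 0, 4.772.
Z = Σ gᵢe^(−Eᵢ/kT) = 2·e^(−0) + 3·e^(−4.772) = 2.000 + 0.02539 = 2.025.
⟨E⟩ = 4.589 meV, ⟨E²⟩ = 1680 meV².
C_V/k_B = (⟨E²⟩ − ⟨E⟩²)/(kT)² = (1680 − 21.06)/5881 = 0.28.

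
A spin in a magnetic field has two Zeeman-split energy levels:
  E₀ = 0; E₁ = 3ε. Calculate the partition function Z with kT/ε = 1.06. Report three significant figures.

Eᵢ/kT = 0, 2.8302.
Z = Σ e^(−Eᵢ/kT) = e^(−0) + e^(−2.8302) = 1.0000 + 0.059001 = 1.0590.

Z = 1.06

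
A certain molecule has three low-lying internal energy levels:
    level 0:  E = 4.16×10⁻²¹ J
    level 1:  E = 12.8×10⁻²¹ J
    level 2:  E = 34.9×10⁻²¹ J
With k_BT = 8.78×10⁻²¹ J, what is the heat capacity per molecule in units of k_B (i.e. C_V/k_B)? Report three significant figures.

0.407

Eᵢ/kT = 0.47380, 1.4579, 3.9749.
Z = Σ e^(−Eᵢ/kT) = e^(−0.47380) + e^(−1.4579) + e^(−3.9749) = 0.62263 + 0.23272 + 0.018781 = 0.87413.
⟨E⟩ = 7.1207, ⟨E²⟩ = 82.115.
C_V/k_B = (⟨E²⟩ − ⟨E⟩²)/(kT)² = (82.115 − 50.704)/77.088 = 0.407.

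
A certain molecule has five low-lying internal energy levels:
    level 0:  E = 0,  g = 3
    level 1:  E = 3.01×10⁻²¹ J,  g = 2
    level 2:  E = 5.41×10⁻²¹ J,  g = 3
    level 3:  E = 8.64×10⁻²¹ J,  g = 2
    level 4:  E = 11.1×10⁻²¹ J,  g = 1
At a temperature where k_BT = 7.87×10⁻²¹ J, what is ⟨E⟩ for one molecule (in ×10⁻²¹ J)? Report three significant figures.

Eᵢ/kT = 0, 0.38247, 0.68742, 1.0978, 1.4104.
Z = Σ gᵢe^(−Eᵢ/kT) = 3·e^(−0) + 2·e^(−0.38247) + 3·e^(−0.68742) + 2·e^(−1.0978) + 1·e^(−1.4104) = 3.0000 + 1.3643 + 1.5086 + 0.66721 + 0.24405 = 6.7842.
⟨E⟩ = Σ Eᵢ gᵢe^(−Eᵢ/kT) / Z = (0·3.0000 + 3.01·1.3643 + 5.41·1.5086 + 8.64·0.66721 + 11.1·0.24405) / 6.7842 = 3.06 ×10⁻²¹ J.

3.06 ×10⁻²¹ J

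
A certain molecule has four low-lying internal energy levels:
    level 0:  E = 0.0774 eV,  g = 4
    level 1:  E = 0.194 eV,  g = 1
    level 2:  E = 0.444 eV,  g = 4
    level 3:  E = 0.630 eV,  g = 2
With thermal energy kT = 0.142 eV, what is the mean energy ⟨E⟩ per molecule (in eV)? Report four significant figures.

0.1160 eV

Eᵢ/kT = 0.545070, 1.36620, 3.12676, 4.43662.
Z = Σ gᵢe^(−Eᵢ/kT) = 4·e^(−0.545070) + 1·e^(−1.36620) + 4·e^(−3.12676) + 2·e^(−4.43662) = 2.31920 + 0.255074 + 0.175439 + 0.0236718 = 2.77338.
⟨E⟩ = Σ Eᵢ gᵢe^(−Eᵢ/kT) / Z = (0.0774·2.31920 + 0.194·0.255074 + 0.444·0.175439 + 0.630·0.0236718) / 2.77338 = 0.1160 eV.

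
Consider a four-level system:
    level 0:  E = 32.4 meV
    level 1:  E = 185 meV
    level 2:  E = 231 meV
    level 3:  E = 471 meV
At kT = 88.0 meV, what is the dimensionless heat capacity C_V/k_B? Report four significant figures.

Eᵢ/kT = 0.368182, 2.10227, 2.62500, 5.35227.
Z = Σ e^(−Eᵢ/kT) = e^(−0.368182) + e^(−2.10227) + e^(−2.62500) + e^(−5.35227) = 0.691991 + 0.122179 + 0.0724398 + 0.00473738 = 0.891347.
⟨E⟩ = 71.7886 meV, ⟨E²⟩ = 11022.0 meV².
C_V/k_B = (⟨E²⟩ − ⟨E⟩²)/(kT)² = (11022.0 − 5153.60)/7744.00 = 0.7578.

0.7578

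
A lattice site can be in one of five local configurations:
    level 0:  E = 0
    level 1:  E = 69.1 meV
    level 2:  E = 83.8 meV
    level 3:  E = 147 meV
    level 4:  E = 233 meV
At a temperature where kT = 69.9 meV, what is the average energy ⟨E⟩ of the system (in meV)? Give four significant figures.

Eᵢ/kT = 0, 0.988555, 1.19886, 2.10300, 3.33333.
Z = Σ e^(−Eᵢ/kT) = e^(−0) + e^(−0.988555) + e^(−1.19886) + e^(−2.10300) + e^(−3.33333) = 1.00000 + 0.372114 + 0.301538 + 0.122090 + 0.0356741 = 1.83142.
⟨E⟩ = Σ Eᵢ e^(−Eᵢ/kT) / Z = (0·1.00000 + 69.1·0.372114 + 83.8·0.301538 + 147·0.122090 + 233·0.0356741) / 1.83142 = 42.18 meV.

42.18 meV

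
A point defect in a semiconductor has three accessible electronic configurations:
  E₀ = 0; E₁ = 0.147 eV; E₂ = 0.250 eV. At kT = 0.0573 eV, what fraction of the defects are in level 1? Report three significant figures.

Eᵢ/kT = 0, 2.5654, 4.3630.
Z = Σ e^(−Eᵢ/kT) = e^(−0) + e^(−2.5654) + e^(−4.3630) = 1.0000 + 0.076888 + 0.012740 = 1.0896.
P₁ = e^(−E₁/kT) / Z = 0.076888/1.0896 = 0.0706.

0.0706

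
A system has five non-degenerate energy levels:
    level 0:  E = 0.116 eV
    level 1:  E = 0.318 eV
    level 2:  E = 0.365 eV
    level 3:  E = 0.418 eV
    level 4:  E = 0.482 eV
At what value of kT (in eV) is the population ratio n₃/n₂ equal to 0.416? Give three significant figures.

0.0604 eV

n₃/n₂ = exp[−(E₃−E₂)/kT] = 0.416.
⇒ (E₃−E₂)/kT = ln(1/0.416) = ln(2.4038) = 0.87705.
kT = 0.053 eV / 0.87705 = 0.0604 eV.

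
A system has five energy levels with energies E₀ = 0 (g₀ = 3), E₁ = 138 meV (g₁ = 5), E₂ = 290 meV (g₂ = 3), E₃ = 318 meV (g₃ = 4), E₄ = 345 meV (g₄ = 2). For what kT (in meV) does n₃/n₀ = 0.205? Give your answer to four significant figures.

169.8 meV

n₃/n₀ = (g₃/g₀) exp[−(E₃−E₀)/kT] = 0.205.
⇒ (E₃−E₀)/kT = ln((4/3)/0.205) = ln(6.50407) = 1.87243.
kT = 318 meV / 1.87243 = 169.8 meV.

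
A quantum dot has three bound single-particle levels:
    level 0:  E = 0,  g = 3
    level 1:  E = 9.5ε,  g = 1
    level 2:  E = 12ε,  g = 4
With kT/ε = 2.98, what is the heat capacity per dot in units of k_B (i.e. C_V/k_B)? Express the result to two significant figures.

0.49

Eᵢ/kT = 0, 3.188, 4.027.
Z = Σ gᵢe^(−Eᵢ/kT) = 3·e^(−0) + 1·e^(−3.188) + 4·e^(−4.027) = 3.000 + 0.04125 + 0.07131 = 3.113.
⟨E⟩ = 0.4008 ε, ⟨E²⟩ = 4.495 ε².
C_V/k_B = (⟨E²⟩ − ⟨E⟩²)/(kT)² = (4.495 − 0.1606)/8.880 = 0.49.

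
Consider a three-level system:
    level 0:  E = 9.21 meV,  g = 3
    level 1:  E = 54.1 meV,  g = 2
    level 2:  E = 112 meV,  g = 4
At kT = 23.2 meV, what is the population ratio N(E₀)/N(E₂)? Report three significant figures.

n₀/n₂ = (g₀/g₂) exp[−(E₀−E₂)/kT] = (3/4) × exp(−(-102.79 meV)/(23.2 meV)) = (3/4) × exp(4.4306) = 63.0.

63.0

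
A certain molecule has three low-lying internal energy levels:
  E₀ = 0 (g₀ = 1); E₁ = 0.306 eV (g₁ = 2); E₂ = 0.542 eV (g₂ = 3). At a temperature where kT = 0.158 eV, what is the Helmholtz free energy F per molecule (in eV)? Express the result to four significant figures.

-0.05152 eV

Eᵢ/kT = 0, 1.93671, 3.43038.
Z = Σ gᵢe^(−Eᵢ/kT) = 1·e^(−0) + 2·e^(−1.93671) + 3·e^(−3.43038) = 1.00000 + 0.288355 + 0.0971239 = 1.38548.
F = −kT ln Z = −0.158 × ln(1.38548) = −0.158 × 0.326047 = -0.05152 eV.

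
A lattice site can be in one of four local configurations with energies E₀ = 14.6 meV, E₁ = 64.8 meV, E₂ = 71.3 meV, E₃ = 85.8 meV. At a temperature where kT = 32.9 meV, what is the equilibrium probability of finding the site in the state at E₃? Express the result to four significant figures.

0.07602

Eᵢ/kT = 0.443769, 1.96960, 2.16717, 2.60790.
Z = Σ e^(−Eᵢ/kT) = e^(−0.443769) + e^(−1.96960) + e^(−2.16717) + e^(−2.60790) = 0.641614 + 0.139513 + 0.114501 + 0.0736891 = 0.969317.
P₃ = e^(−E₃/kT) / Z = 0.0736891/0.969317 = 0.07602.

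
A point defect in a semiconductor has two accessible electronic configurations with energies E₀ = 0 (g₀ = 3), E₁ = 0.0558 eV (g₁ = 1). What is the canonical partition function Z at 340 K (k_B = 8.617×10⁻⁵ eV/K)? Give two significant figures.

Z = 3.1

k_BT = 8.617×10⁻⁵ × 340 K = 0.02930 eV.
Eᵢ/kT = 0, 1.904.
Z = Σ gᵢe^(−Eᵢ/kT) = 3·e^(−0) + 1·e^(−1.904) = 3.000 + 0.1490 = 3.149.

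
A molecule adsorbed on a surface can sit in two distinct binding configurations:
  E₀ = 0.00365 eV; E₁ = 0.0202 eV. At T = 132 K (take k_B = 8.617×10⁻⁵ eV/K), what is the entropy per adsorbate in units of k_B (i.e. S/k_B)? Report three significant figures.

k_BT = 8.617×10⁻⁵ × 132 K = 0.011374 eV.
Eᵢ/kT = 0.32091, 1.7760.
Z = Σ e^(−Eᵢ/kT) = e^(−0.32091) + e^(−1.7760) = 0.72549 + 0.16931 = 0.89480.
⟨E⟩ = Σ EᵢPᵢ = 0.0067815 eV.
S/k_B = ln Z + ⟨E⟩/kT = ln(0.89480) + 0.0067815/0.011374 = -0.11116 + 0.59623 = 0.485.

0.485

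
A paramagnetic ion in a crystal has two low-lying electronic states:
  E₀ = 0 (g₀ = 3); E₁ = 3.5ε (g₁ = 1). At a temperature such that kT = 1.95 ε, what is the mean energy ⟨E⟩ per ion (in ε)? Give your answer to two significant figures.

0.18 ε

Eᵢ/kT = 0, 1.795.
Z = Σ gᵢe^(−Eᵢ/kT) = 3·e^(−0) + 1·e^(−1.795) = 3.000 + 0.1661 = 3.166.
⟨E⟩ = Σ Eᵢ gᵢe^(−Eᵢ/kT) / Z = (0·3.000 + 3.5·0.1661) / 3.166 = 0.18 ε.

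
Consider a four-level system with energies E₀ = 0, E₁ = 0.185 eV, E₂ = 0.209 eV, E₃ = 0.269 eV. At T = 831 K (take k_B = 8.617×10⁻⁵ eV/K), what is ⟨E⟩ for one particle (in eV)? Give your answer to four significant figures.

0.02736 eV

k_BT = 8.617×10⁻⁵ × 831 K = 0.0716073 eV.
Eᵢ/kT = 0, 2.58354, 2.91870, 3.75660.
Z = Σ e^(−Eᵢ/kT) = e^(−0) + e^(−2.58354) + e^(−2.91870) + e^(−3.75660) = 1.00000 + 0.0755062 + 0.0540038 + 0.0233630 = 1.15287.
⟨E⟩ = Σ Eᵢ e^(−Eᵢ/kT) / Z = (0·1.00000 + 0.185·0.0755062 + 0.209·0.0540038 + 0.269·0.0233630) / 1.15287 = 0.02736 eV.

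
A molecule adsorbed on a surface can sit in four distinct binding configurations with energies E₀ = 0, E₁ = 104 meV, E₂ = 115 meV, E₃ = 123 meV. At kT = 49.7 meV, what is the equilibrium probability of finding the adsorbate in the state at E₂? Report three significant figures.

Eᵢ/kT = 0, 2.0926, 2.3139, 2.4748.
Z = Σ e^(−Eᵢ/kT) = e^(−0) + e^(−2.0926) + e^(−2.3139) + e^(−2.4748) = 1.0000 + 0.12337 + 0.098875 + 0.084180 = 1.3064.
P₂ = e^(−E₂/kT) / Z = 0.098875/1.3064 = 0.0757.

0.0757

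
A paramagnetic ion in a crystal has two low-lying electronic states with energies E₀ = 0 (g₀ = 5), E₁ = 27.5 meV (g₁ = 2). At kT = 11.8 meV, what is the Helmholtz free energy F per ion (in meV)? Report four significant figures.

Eᵢ/kT = 0, 2.33051.
Z = Σ gᵢe^(−Eᵢ/kT) = 5·e^(−0) + 2·e^(−2.33051) = 5.00000 + 0.194492 = 5.19449.
F = −kT ln Z = −11.8 × ln(5.19449) = −11.8 × 1.64760 = -19.44 meV.

-19.44 meV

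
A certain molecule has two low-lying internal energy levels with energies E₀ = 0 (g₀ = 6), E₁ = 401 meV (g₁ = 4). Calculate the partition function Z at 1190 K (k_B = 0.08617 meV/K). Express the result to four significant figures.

k_BT = 0.08617 × 1190 K = 102.542 meV.
Eᵢ/kT = 0, 3.91059.
Z = Σ gᵢe^(−Eᵢ/kT) = 6·e^(−0) + 4·e^(−3.91059) = 6.00000 + 0.0801147 = 6.08011.

Z = 6.080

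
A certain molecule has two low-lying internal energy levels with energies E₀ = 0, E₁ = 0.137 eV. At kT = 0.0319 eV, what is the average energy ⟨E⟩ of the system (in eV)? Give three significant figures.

Eᵢ/kT = 0, 4.2947.
Z = Σ e^(−Eᵢ/kT) = e^(−0) + e^(−4.2947) = 1.0000 + 0.013641 = 1.0136.
⟨E⟩ = Σ Eᵢ e^(−Eᵢ/kT) / Z = (0·1.0000 + 0.137·0.013641) / 1.0136 = 0.00184 eV.

0.00184 eV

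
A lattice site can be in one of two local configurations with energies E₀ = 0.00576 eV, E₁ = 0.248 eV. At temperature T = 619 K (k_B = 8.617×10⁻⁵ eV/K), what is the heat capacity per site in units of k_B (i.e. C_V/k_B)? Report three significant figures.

0.215

k_BT = 8.617×10⁻⁵ × 619 K = 0.053339 eV.
Eᵢ/kT = 0.10799, 4.6495.
Z = Σ e^(−Eᵢ/kT) = e^(−0.10799) + e^(−4.6495) = 0.89764 + 0.0095664 = 0.90721.
⟨E⟩ = 0.0083144 eV, ⟨E²⟩ = 0.00068138 eV².
C_V/k_B = (⟨E²⟩ − ⟨E⟩²)/(kT)² = (0.00068138 − 0.000069129)/0.0028450 = 0.215.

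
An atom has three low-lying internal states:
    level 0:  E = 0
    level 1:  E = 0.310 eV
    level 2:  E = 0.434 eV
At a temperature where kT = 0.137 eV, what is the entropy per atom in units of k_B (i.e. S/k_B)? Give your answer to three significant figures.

0.458

Eᵢ/kT = 0, 2.2628, 3.1679.
Z = Σ e^(−Eᵢ/kT) = e^(−0) + e^(−2.2628) + e^(−3.1679) = 1.0000 + 0.10406 + 0.042092 = 1.1462.
⟨E⟩ = Σ EᵢPᵢ = 0.044082 eV.
S/k_B = ln Z + ⟨E⟩/kT = ln(1.1462) + 0.044082/0.137 = 0.13645 + 0.32177 = 0.458.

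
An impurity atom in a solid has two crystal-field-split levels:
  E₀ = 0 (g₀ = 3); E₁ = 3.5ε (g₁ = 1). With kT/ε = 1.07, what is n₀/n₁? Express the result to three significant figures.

n₀/n₁ = (g₀/g₁) exp[−(E₀−E₁)/kT] = (3/1) × exp(−(-3.5ε)/(1.07ε)) = (3/1) × exp(3.2710) = 79.0.

79.0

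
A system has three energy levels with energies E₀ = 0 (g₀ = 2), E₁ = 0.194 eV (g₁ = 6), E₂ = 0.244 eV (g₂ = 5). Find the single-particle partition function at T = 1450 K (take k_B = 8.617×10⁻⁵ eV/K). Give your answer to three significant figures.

Z = 3.98

k_BT = 8.617×10⁻⁵ × 1450 K = 0.12495 eV.
Eᵢ/kT = 0, 1.5526, 1.9528.
Z = Σ gᵢe^(−Eᵢ/kT) = 2·e^(−0) + 6·e^(−1.5526) + 5·e^(−1.9528) = 2.0000 + 1.2702 + 0.70938 = 3.9796.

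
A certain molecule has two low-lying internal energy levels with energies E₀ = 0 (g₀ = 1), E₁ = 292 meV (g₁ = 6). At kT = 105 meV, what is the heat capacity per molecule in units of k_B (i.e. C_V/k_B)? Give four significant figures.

1.528

Eᵢ/kT = 0, 2.78095.
Z = Σ gᵢe^(−Eᵢ/kT) = 1·e^(−0) + 6·e^(−2.78095) = 1.00000 + 0.371878 = 1.37188.
⟨E⟩ = 79.1530 meV, ⟨E²⟩ = 23112.7 meV².
C_V/k_B = (⟨E²⟩ − ⟨E⟩²)/(kT)² = (23112.7 − 6265.20)/11025.0 = 1.528.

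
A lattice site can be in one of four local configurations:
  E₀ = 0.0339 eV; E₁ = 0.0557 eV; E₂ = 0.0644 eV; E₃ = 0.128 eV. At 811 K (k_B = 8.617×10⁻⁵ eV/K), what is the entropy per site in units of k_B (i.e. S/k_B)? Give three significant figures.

k_BT = 8.617×10⁻⁵ × 811 K = 0.069884 eV.
Eᵢ/kT = 0.48509, 0.79704, 0.92153, 1.8316.
Z = Σ e^(−Eᵢ/kT) = e^(−0.48509) + e^(−0.79704) + e^(−0.92153) + e^(−1.8316) = 0.61564 + 0.45066 + 0.39791 + 0.16016 = 1.6244.
⟨E⟩ = Σ EᵢPᵢ = 0.056697 eV.
S/k_B = ln Z + ⟨E⟩/kT = ln(1.6244) + 0.056697/0.069884 = 0.48514 + 0.81130 = 1.30.

1.30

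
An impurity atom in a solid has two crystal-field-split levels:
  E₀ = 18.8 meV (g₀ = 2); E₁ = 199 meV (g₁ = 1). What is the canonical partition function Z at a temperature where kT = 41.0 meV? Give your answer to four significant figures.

Eᵢ/kT = 0.458537, 4.85366.
Z = Σ gᵢe^(−Eᵢ/kT) = 2·e^(−0.458537) + 1·e^(−4.85366) = 1.26442 + 0.00779978 = 1.27222.

Z = 1.272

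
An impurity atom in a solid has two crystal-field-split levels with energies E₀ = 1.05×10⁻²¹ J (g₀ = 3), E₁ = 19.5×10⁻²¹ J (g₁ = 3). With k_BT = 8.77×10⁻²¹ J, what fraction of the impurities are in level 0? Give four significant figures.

0.8913

Eᵢ/kT = 0.119726, 2.22349.
Z = Σ gᵢe^(−Eᵢ/kT) = 3·e^(−0.119726) + 3·e^(−2.22349) = 2.66149 + 0.324692 = 2.98618.
P₀ = g₀ e^(−E₀/kT) / Z = 2.66149/2.98618 = 0.8913.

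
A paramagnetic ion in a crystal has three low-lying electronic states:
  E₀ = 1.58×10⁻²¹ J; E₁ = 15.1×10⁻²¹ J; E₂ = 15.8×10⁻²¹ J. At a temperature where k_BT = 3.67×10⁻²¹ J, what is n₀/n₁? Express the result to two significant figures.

n₀/n₁ = exp[−(E₀−E₁)/kT] = exp(−(-13.52 ×10⁻²¹ J)/(3.67 ×10⁻²¹ J)) = exp(3.684) = 40.

40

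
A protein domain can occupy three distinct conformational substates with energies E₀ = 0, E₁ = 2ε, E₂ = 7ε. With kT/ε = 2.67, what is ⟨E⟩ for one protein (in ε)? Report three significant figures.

0.941 ε

Eᵢ/kT = 0, 0.74906, 2.6217.
Z = Σ e^(−Eᵢ/kT) = e^(−0) + e^(−0.74906) + e^(−2.6217) = 1.0000 + 0.47281 + 0.072679 = 1.5455.
⟨E⟩ = Σ Eᵢ e^(−Eᵢ/kT) / Z = (0·1.0000 + 2·0.47281 + 7·0.072679) / 1.5455 = 0.941 ε.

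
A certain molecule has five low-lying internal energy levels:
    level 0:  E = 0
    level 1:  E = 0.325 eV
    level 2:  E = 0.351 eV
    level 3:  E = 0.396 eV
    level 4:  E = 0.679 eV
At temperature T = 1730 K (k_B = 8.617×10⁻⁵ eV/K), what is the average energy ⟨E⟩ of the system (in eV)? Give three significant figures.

k_BT = 8.617×10⁻⁵ × 1730 K = 0.14907 eV.
Eᵢ/kT = 0, 2.1802, 2.3546, 2.6565, 4.5549.
Z = Σ e^(−Eᵢ/kT) = e^(−0) + e^(−2.1802) + e^(−2.3546) + e^(−2.6565) + e^(−4.5549) = 1.0000 + 0.11302 + 0.094931 + 0.070193 + 0.010516 = 1.2887.
⟨E⟩ = Σ Eᵢ e^(−Eᵢ/kT) / Z = (0·1.0000 + 0.325·0.11302 + 0.351·0.094931 + 0.396·0.070193 + 0.679·0.010516) / 1.2887 = 0.0815 eV.

0.0815 eV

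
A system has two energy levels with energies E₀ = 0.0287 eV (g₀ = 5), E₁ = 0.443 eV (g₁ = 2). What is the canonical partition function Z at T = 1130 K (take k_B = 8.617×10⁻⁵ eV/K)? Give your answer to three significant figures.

Z = 3.74

k_BT = 8.617×10⁻⁵ × 1130 K = 0.097372 eV.
Eᵢ/kT = 0.29475, 4.5496.
Z = Σ gᵢe^(−Eᵢ/kT) = 5·e^(−0.29475) + 2·e^(−4.5496) = 3.7236 + 0.021143 = 3.7447.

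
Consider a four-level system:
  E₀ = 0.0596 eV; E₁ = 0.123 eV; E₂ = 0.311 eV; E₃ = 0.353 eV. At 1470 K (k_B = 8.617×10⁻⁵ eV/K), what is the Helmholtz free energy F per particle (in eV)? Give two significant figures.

-0.018 eV

k_BT = 8.617×10⁻⁵ × 1470 K = 0.1267 eV.
Eᵢ/kT = 0.4704, 0.9708, 2.455, 2.786.
Z = Σ e^(−Eᵢ/kT) = e^(−0.4704) + e^(−0.9708) + e^(−2.455) + e^(−2.786) = 0.6248 + 0.3788 + 0.08586 + 0.06167 = 1.151.
F = −kT ln Z = −0.1267 × ln(1.151) = −0.1267 × 0.1406 = -0.018 eV.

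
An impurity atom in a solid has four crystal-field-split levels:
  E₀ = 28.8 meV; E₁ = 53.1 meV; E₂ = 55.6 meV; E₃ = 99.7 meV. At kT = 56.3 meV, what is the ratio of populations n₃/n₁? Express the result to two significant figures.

0.44

n₃/n₁ = exp[−(E₃−E₁)/kT] = exp(−(46.6 meV)/(56.3 meV)) = exp(-0.8277) = 0.44.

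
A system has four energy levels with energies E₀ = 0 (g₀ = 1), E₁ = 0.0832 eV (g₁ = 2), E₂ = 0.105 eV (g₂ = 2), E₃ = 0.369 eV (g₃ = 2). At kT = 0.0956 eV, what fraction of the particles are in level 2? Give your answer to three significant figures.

0.262

Eᵢ/kT = 0, 0.87029, 1.0983, 3.8598.
Z = Σ gᵢe^(−Eᵢ/kT) = 1·e^(−0) + 2·e^(−0.87029) + 2·e^(−1.0983) + 2·e^(−3.8598) = 1.0000 + 0.83766 + 0.66687 + 0.042144 = 2.5467.
P₂ = g₂ e^(−E₂/kT) / Z = 0.66687/2.5467 = 0.262.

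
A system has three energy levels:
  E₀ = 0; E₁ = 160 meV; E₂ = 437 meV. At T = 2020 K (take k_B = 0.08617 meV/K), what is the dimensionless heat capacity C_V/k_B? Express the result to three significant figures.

k_BT = 0.08617 × 2020 K = 174.06 meV.
Eᵢ/kT = 0, 0.91922, 2.5106.
Z = Σ e^(−Eᵢ/kT) = e^(−0) + e^(−0.91922) + e^(−2.5106) = 1.0000 + 0.39883 + 0.081219 = 1.4800.
⟨E⟩ = 67.098 meV, ⟨E²⟩ = 17379 meV².
C_V/k_B = (⟨E²⟩ − ⟨E⟩²)/(kT)² = (17379 − 4502.1)/30297 = 0.425.

0.425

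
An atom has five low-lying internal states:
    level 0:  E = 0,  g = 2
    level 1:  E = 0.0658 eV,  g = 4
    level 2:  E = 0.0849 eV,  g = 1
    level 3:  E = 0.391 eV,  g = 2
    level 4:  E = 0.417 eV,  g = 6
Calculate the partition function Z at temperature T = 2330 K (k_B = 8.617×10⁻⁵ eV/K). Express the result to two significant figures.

Z = 6.6

k_BT = 8.617×10⁻⁵ × 2330 K = 0.2008 eV.
Eᵢ/kT = 0, 0.3277, 0.4228, 1.947, 2.077.
Z = Σ gᵢe^(−Eᵢ/kT) = 2·e^(−0) + 4·e^(−0.3277) + 1·e^(−0.4228) + 2·e^(−1.947) + 6·e^(−2.077) = 2.000 + 2.882 + 0.6552 + 0.2854 + 0.7518 = 6.574.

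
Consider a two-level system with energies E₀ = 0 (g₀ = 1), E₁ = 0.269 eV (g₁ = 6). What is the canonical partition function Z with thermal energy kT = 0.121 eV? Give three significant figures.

Z = 1.65

Eᵢ/kT = 0, 2.2231.
Z = Σ gᵢe^(−Eᵢ/kT) = 1·e^(−0) + 6·e^(−2.2231) = 1.0000 + 0.64964 = 1.6496.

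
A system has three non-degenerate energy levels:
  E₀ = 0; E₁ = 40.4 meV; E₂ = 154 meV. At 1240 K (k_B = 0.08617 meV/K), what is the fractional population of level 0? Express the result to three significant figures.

k_BT = 0.08617 × 1240 K = 106.85 meV.
Eᵢ/kT = 0, 0.37810, 1.4413.
Z = Σ e^(−Eᵢ/kT) = e^(−0) + e^(−0.37810) + e^(−1.4413) = 1.0000 + 0.68516 + 0.23662 = 1.9218.
P₀ = e^(−E₀/kT) / Z = 1.0000/1.9218 = 0.520.

0.520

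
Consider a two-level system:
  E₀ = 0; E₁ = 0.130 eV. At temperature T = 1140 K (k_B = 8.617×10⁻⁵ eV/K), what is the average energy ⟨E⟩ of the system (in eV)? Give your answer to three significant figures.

0.0273 eV

k_BT = 8.617×10⁻⁵ × 1140 K = 0.098234 eV.
Eᵢ/kT = 0, 1.3234.
Z = Σ e^(−Eᵢ/kT) = e^(−0) + e^(−1.3234) = 1.0000 + 0.26623 = 1.2662.
⟨E⟩ = Σ Eᵢ e^(−Eᵢ/kT) / Z = (0·1.0000 + 0.130·0.26623) / 1.2662 = 0.0273 eV.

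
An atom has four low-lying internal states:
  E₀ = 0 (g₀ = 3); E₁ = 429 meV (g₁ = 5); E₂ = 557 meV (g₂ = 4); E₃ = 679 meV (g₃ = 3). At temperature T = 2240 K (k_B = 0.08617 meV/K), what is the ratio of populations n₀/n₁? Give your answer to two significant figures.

k_BT = 0.08617 × 2240 K = 193.0 meV.
n₀/n₁ = (g₀/g₁) exp[−(E₀−E₁)/kT] = (3/5) × exp(−(-429 meV)/(193.0 meV)) = (3/5) × exp(2.223) = 5.5.

5.5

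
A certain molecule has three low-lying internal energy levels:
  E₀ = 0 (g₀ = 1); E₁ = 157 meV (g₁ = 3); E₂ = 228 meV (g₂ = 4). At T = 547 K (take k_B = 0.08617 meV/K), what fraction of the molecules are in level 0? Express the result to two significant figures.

0.88

k_BT = 0.08617 × 547 K = 47.13 meV.
Eᵢ/kT = 0, 3.331, 4.838.
Z = Σ gᵢe^(−Eᵢ/kT) = 1·e^(−0) + 3·e^(−3.331) + 4·e^(−4.838) = 1.000 + 0.1073 + 0.03169 = 1.139.
P₀ = g₀ e^(−E₀/kT) / Z = 1.000/1.139 = 0.88.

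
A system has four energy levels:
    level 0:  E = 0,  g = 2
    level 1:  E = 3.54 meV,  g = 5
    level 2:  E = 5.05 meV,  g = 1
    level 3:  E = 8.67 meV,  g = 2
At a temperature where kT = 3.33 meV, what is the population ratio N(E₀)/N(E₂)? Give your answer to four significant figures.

n₀/n₂ = (g₀/g₂) exp[−(E₀−E₂)/kT] = (2/1) × exp(−(-5.05 meV)/(3.33 meV)) = (2/1) × exp(1.51652) = 9.113.

9.113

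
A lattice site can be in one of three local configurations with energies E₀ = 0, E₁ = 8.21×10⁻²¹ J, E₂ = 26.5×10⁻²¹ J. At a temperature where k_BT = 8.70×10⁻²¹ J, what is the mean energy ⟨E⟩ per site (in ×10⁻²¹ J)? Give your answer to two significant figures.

Eᵢ/kT = 0, 0.9437, 3.046.
Z = Σ e^(−Eᵢ/kT) = e^(−0) + e^(−0.9437) + e^(−3.046) = 1.000 + 0.3892 + 0.04755 = 1.437.
⟨E⟩ = Σ Eᵢ e^(−Eᵢ/kT) / Z = (0·1.000 + 8.21·0.3892 + 26.5·0.04755) / 1.437 = 3.1 ×10⁻²¹ J.

3.1 ×10⁻²¹ J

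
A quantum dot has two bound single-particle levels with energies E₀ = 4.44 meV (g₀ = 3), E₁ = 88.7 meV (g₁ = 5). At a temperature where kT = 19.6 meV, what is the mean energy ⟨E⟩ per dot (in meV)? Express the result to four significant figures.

Eᵢ/kT = 0.226531, 4.52551.
Z = Σ gᵢe^(−Eᵢ/kT) = 3·e^(−0.226531) + 5·e^(−4.52551) = 2.39188 + 0.0541460 = 2.44603.
⟨E⟩ = Σ Eᵢ gᵢe^(−Eᵢ/kT) / Z = (4.44·2.39188 + 88.7·0.0541460) / 2.44603 = 6.305 meV.

6.305 meV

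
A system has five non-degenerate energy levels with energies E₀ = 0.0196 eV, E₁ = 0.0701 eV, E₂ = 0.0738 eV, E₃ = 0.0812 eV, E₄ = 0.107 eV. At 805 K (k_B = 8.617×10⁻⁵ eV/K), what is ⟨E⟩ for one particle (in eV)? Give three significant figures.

0.0573 eV

k_BT = 8.617×10⁻⁵ × 805 K = 0.069367 eV.
Eᵢ/kT = 0.28256, 1.0106, 1.0639, 1.1706, 1.5425.
Z = Σ e^(−Eᵢ/kT) = e^(−0.28256) + e^(−1.0106) + e^(−1.0639) + e^(−1.1706) + e^(−1.5425) = 0.75385 + 0.36400 + 0.34511 + 0.31018 + 0.21385 = 1.9870.
⟨E⟩ = Σ Eᵢ e^(−Eᵢ/kT) / Z = (0.0196·0.75385 + 0.0701·0.36400 + 0.0738·0.34511 + 0.0812·0.31018 + 0.107·0.21385) / 1.9870 = 0.0573 eV.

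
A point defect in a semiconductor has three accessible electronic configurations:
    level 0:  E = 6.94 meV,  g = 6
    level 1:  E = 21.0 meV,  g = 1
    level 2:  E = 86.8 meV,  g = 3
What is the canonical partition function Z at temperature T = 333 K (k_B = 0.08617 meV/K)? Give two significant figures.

Z = 5.3

k_BT = 0.08617 × 333 K = 28.69 meV.
Eᵢ/kT = 0.2419, 0.7320, 3.025.
Z = Σ gᵢe^(−Eᵢ/kT) = 6·e^(−0.2419) + 1·e^(−0.7320) + 3·e^(−3.025) = 4.711 + 0.4809 + 0.1457 = 5.338.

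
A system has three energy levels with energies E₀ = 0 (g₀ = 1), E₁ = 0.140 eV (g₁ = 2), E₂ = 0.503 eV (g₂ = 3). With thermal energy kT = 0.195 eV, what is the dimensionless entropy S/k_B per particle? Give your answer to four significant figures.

1.374

Eᵢ/kT = 0, 0.717949, 2.57949.
Z = Σ gᵢe^(−Eᵢ/kT) = 1·e^(−0) + 2·e^(−0.717949) + 3·e^(−2.57949) = 1.00000 + 0.975503 + 0.227438 = 2.20294.
⟨E⟩ = Σ EᵢPᵢ = 0.113926 eV.
S/k_B = ln Z + ⟨E⟩/kT = ln(2.20294) + 0.113926/0.195 = 0.789793 + 0.584236 = 1.374.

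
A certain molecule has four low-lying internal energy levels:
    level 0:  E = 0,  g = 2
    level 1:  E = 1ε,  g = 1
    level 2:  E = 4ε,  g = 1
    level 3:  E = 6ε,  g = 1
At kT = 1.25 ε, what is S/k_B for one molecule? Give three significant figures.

1.13

Eᵢ/kT = 0, 0.80000, 3.2000, 4.8000.
Z = Σ gᵢe^(−Eᵢ/kT) = 2·e^(−0) + 1·e^(−0.80000) + 1·e^(−3.2000) + 1·e^(−4.8000) = 2.0000 + 0.44933 + 0.040762 + 0.0082297 = 2.4983.
⟨E⟩ = Σ EᵢPᵢ = 0.26488 ε.
S/k_B = ln Z + ⟨E⟩/kT = ln(2.4983) + 0.26488/1.25 = 0.91561 + 0.21190 = 1.13.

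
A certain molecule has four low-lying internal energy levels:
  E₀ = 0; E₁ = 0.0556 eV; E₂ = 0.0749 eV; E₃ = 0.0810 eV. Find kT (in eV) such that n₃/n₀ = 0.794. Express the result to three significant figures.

n₃/n₀ = exp[−(E₃−E₀)/kT] = 0.794.
⇒ (E₃−E₀)/kT = ln(1/0.794) = ln(1.2594) = 0.23064.
kT = 0.0810 eV / 0.23064 = 0.351 eV.

0.351 eV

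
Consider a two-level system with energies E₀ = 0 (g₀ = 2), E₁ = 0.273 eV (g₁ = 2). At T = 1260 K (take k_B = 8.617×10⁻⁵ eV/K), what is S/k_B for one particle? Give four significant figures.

k_BT = 8.617×10⁻⁵ × 1260 K = 0.108574 eV.
Eᵢ/kT = 0, 2.51441.
Z = Σ gᵢe^(−Eᵢ/kT) = 2·e^(−0) + 2·e^(−2.51441) = 2.00000 + 0.161821 = 2.16182.
⟨E⟩ = Σ EᵢPᵢ = 0.0204352 eV.
S/k_B = ln Z + ⟨E⟩/kT = ln(2.16182) + 0.0204352/0.108574 = 0.770950 + 0.188214 = 0.9592.

0.9592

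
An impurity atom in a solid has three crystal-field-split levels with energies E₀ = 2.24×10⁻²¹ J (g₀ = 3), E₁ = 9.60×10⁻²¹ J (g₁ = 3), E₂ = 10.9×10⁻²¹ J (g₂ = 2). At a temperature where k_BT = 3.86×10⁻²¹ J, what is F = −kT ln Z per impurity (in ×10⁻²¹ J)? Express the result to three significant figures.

-2.77 ×10⁻²¹ J

Eᵢ/kT = 0.58031, 2.4870, 2.8238.
Z = Σ gᵢe^(−Eᵢ/kT) = 3·e^(−0.58031) + 3·e^(−2.4870) + 2·e^(−2.8238) = 1.6792 + 0.24948 + 0.11876 = 2.0474.
F = −kT ln Z = −3.86 × ln(2.0474) = −3.86 × 0.71657 = -2.77 ×10⁻²¹ J.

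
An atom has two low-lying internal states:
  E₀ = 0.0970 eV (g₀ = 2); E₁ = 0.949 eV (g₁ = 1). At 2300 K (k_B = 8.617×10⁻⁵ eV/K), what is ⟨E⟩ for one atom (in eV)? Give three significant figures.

k_BT = 8.617×10⁻⁵ × 2300 K = 0.19819 eV.
Eᵢ/kT = 0.48943, 4.7883.
Z = Σ gᵢe^(−Eᵢ/kT) = 2·e^(−0.48943) + 1·e^(−4.7883) = 1.2260 + 0.0083266 = 1.2343.
⟨E⟩ = Σ Eᵢ gᵢe^(−Eᵢ/kT) / Z = (0.0970·1.2260 + 0.949·0.0083266) / 1.2343 = 0.103 eV.

0.103 eV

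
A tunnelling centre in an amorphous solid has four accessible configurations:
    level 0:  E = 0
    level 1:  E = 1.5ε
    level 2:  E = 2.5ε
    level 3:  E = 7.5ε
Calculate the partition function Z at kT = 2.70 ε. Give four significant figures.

Eᵢ/kT = 0, 0.555556, 0.925926, 2.77778.
Z = Σ e^(−Eᵢ/kT) = e^(−0) + e^(−0.555556) + e^(−0.925926) + e^(−2.77778) = 1.00000 + 0.573753 + 0.396164 + 0.0621764 = 2.03209.

Z = 2.032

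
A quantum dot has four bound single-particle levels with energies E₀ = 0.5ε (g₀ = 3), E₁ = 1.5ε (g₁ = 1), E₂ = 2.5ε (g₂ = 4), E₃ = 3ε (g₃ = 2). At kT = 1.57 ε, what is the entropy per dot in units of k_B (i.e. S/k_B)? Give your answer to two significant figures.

2.1

Eᵢ/kT = 0.3185, 0.9554, 1.592, 1.911.
Z = Σ gᵢe^(−Eᵢ/kT) = 3·e^(−0.3185) + 1·e^(−0.9554) + 4·e^(−1.592) + 2·e^(−1.911) = 2.182 + 0.3847 + 0.8141 + 0.2959 = 3.677.
⟨E⟩ = Σ EᵢPᵢ = 1.249 ε.
S/k_B = ln Z + ⟨E⟩/kT = ln(3.677) + 1.249/1.57 = 1.302 + 0.7955 = 2.1.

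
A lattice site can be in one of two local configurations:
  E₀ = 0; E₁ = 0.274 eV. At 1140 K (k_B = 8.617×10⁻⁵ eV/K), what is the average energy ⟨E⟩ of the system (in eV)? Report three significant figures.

0.0159 eV

k_BT = 8.617×10⁻⁵ × 1140 K = 0.098234 eV.
Eᵢ/kT = 0, 2.7893.
Z = Σ e^(−Eᵢ/kT) = e^(−0) + e^(−2.7893) = 1.0000 + 0.061464 = 1.0615.
⟨E⟩ = Σ Eᵢ e^(−Eᵢ/kT) / Z = (0·1.0000 + 0.274·0.061464) / 1.0615 = 0.0159 eV.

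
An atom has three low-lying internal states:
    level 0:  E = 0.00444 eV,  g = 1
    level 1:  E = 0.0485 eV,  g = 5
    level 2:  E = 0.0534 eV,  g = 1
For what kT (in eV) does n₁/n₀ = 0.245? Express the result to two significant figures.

n₁/n₀ = (g₁/g₀) exp[−(E₁−E₀)/kT] = 0.245.
⇒ (E₁−E₀)/kT = ln((5/1)/0.245) = ln(20.41) = 3.016.
kT = 0.04406 eV / 3.016 = 0.015 eV.

0.015 eV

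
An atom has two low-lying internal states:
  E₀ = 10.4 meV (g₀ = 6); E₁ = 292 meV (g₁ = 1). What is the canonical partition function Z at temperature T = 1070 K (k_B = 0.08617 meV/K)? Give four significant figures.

k_BT = 0.08617 × 1070 K = 92.2019 meV.
Eᵢ/kT = 0.112796, 3.16696.
Z = Σ gᵢe^(−Eᵢ/kT) = 6·e^(−0.112796) + 1·e^(−3.16696) = 5.36000 + 0.0421315 = 5.40213.

Z = 5.402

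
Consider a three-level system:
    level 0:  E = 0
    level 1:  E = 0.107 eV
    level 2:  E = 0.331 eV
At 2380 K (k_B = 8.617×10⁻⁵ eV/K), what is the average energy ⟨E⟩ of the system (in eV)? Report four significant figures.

0.07219 eV

k_BT = 8.617×10⁻⁵ × 2380 K = 0.205085 eV.
Eᵢ/kT = 0, 0.521735, 1.61396.
Z = Σ e^(−Eᵢ/kT) = e^(−0) + e^(−0.521735) + e^(−1.61396) = 1.00000 + 0.593490 + 0.199098 = 1.79259.
⟨E⟩ = Σ Eᵢ e^(−Eᵢ/kT) / Z = (0·1.00000 + 0.107·0.593490 + 0.331·0.199098) / 1.79259 = 0.07219 eV.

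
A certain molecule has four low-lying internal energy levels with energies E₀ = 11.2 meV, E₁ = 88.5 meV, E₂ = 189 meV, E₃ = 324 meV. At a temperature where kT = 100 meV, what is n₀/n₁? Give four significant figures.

n₀/n₁ = exp[−(E₀−E₁)/kT] = exp(−(-77.3 meV)/(100 meV)) = exp(0.773000) = 2.166.

2.166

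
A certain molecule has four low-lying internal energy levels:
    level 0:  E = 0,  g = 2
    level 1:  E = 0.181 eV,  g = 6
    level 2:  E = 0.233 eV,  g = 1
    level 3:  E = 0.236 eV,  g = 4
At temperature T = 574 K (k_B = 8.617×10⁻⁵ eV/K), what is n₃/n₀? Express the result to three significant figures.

0.0169

k_BT = 8.617×10⁻⁵ × 574 K = 0.049462 eV.
n₃/n₀ = (g₃/g₀) exp[−(E₃−E₀)/kT] = (4/2) × exp(−(0.236 eV)/(0.049462 eV)) = (4/2) × exp(-4.7713) = 0.0169.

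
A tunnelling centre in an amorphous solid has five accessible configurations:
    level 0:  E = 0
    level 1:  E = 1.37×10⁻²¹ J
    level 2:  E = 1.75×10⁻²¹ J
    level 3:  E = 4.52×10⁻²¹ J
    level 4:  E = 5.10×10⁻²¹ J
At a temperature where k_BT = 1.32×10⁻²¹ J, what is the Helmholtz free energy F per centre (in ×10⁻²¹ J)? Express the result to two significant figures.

Eᵢ/kT = 0, 1.038, 1.326, 3.424, 3.864.
Z = Σ e^(−Eᵢ/kT) = e^(−0) + e^(−1.038) + e^(−1.326) + e^(−3.424) + e^(−3.864) = 1.000 + 0.3542 + 0.2655 + 0.03258 + 0.02098 = 1.673.
F = −kT ln Z = −1.32 × ln(1.673) = −1.32 × 0.5146 = -0.68 ×10⁻²¹ J.

-0.68 ×10⁻²¹ J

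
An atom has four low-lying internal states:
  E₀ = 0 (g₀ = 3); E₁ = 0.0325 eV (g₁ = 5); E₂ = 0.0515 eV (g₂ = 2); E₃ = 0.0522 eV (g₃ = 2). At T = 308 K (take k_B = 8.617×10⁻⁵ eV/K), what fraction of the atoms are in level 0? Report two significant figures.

0.60

k_BT = 8.617×10⁻⁵ × 308 K = 0.02654 eV.
Eᵢ/kT = 0, 1.225, 1.940, 1.967.
Z = Σ gᵢe^(−Eᵢ/kT) = 3·e^(−0) + 5·e^(−1.225) + 2·e^(−1.940) + 2·e^(−1.967) = 3.000 + 1.469 + 0.2874 + 0.2798 = 5.036.
P₀ = g₀ e^(−E₀/kT) / Z = 3.000/5.036 = 0.60.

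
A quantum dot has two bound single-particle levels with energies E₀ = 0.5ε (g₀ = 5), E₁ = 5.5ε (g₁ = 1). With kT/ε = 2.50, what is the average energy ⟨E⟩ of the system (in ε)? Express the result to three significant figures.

Eᵢ/kT = 0.20000, 2.2000.
Z = Σ gᵢe^(−Eᵢ/kT) = 5·e^(−0.20000) + 1·e^(−2.2000) = 4.0937 + 0.11080 = 4.2045.
⟨E⟩ = Σ Eᵢ gᵢe^(−Eᵢ/kT) / Z = (0.5·4.0937 + 5.5·0.11080) / 4.2045 = 0.632 ε.

0.632 ε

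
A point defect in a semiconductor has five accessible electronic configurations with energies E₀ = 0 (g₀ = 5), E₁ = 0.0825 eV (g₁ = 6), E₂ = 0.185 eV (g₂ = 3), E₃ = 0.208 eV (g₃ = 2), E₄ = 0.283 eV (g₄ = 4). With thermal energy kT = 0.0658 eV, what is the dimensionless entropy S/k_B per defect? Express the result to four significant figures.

2.399

Eᵢ/kT = 0, 1.25380, 2.81155, 3.16109, 4.30091.
Z = Σ gᵢe^(−Eᵢ/kT) = 5·e^(−0) + 6·e^(−1.25380) + 3·e^(−2.81155) + 2·e^(−3.16109) + 4·e^(−4.30091) = 5.00000 + 1.71251 + 0.180335 + 0.0847590 + 0.0542249 = 7.03183.
⟨E⟩ = Σ EᵢPᵢ = 0.0295257 eV.
S/k_B = ln Z + ⟨E⟩/kT = ln(7.03183) + 0.0295257/0.0658 = 1.95045 + 0.448719 = 2.399.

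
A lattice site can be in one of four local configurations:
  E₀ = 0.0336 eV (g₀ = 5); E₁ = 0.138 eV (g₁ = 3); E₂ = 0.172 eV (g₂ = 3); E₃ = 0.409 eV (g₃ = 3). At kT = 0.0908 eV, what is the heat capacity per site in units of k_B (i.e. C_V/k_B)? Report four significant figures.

Eᵢ/kT = 0.370044, 1.51982, 1.89427, 4.50441.
Z = Σ gᵢe^(−Eᵢ/kT) = 5·e^(−0.370044) + 3·e^(−1.51982) + 3·e^(−1.89427) + 3·e^(−4.50441) = 3.45352 + 0.656254 + 0.451284 + 0.0331803 = 4.59424.
⟨E⟩ = 0.0648188 eV, ⟨E²⟩ = 0.00768306 eV².
C_V/k_B = (⟨E²⟩ − ⟨E⟩²)/(kT)² = (0.00768306 − 0.00420148)/0.00824464 = 0.4223.

0.4223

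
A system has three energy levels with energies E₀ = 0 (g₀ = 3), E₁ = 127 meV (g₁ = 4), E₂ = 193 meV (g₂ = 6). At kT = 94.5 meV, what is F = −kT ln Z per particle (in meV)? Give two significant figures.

-150 meV

Eᵢ/kT = 0, 1.344, 2.042.
Z = Σ gᵢe^(−Eᵢ/kT) = 3·e^(−0) + 4·e^(−1.344) + 6·e^(−2.042) = 3.000 + 1.043 + 0.7786 = 4.822.
F = −kT ln Z = −94.5 × ln(4.822) = −94.5 × 1.573 = -150 meV.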